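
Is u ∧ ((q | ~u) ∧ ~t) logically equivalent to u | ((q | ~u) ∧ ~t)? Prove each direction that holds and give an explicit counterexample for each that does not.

Not equivalent: only (⇒) holds.

[⇒] Assume the antecedent. If u is true, u | ((q | ~u) ∧ ~t) reduces to true regardless of the other variables. If u is false, the antecedent cannot hold. Either way u | ((q | ~u) ∧ ~t) holds.

[⇐] This fails. Under u = F, t = F, q = F, the left side is false but the right side is true.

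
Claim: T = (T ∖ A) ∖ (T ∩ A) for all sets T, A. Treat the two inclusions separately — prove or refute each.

(⊆) This inclusion fails. Take T = {1}, A = {1}; then 1 ∈ T but 1 ∉ (T ∖ A) ∖ (T ∩ A).

(⊇) Let x ∈ (T ∖ A) ∖ (T ∩ A). Then x ∈ T and x ∉ A, from which x ∈ T.

The sets are not equal: only the reverse inclusion holds.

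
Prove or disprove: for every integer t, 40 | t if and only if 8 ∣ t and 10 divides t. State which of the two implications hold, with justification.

Both directions hold; the statement is true.

[⇒] If 40 ∣ t, write t = 40q. Since 40 = 5·8, t = 8·(5q), so 8 ∣ t; and since 40 = 4·10, t = 10·(4q), so 10 ∣ t.

[⇐] Suppose 8 ∣ t and 10 ∣ t. Any common multiple of 8 and 10 is a multiple of their lcm; here lcm(8, 10) = 8·10/gcd(8, 10) = 80/2 = 40, so 40 ∣ t.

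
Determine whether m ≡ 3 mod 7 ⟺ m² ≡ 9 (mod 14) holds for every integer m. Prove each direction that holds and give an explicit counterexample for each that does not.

Neither implication holds.

(→) This fails: take m = 10. Then 10 ≡ 3 (mod 7), but 10² = 100 ≡ 2 (mod 14), not 9.

(←) This fails: take m = 11. Then 11² = 121 ≡ 9 (mod 14), yet 11 ≡ 4 (mod 7), not 3.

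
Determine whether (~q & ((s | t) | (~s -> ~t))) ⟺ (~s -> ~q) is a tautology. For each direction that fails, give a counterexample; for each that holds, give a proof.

Not equivalent: only (⇒) holds.

Forward direction. Assume the antecedent. If q is true, the antecedent cannot hold. If q is false, ~s -> ~q reduces to true regardless of the other variables. Either way ~s -> ~q holds.

Converse. This fails. Under q = T, s = T, t = F, the left side is false but the right side is true.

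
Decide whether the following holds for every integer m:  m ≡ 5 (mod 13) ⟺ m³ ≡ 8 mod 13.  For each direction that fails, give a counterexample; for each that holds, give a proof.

Only the forward implication holds.

(→) Suppose m ≡ 5 (mod 13). Write m = 13j + 5. Then (13j + 5)³ = 2197j³ + 2535j² + 975j + 125 = 13(169j³ + 195j² + 75j + 9) + 8, so m³ ≡ 8 (mod 13).

(←) This fails: take m = 2. Then 2³ = 8 ≡ 8 (mod 13), yet 2 ≡ 2 (mod 13), not 5.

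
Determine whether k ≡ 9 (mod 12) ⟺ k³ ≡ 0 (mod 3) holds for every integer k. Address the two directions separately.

Only the forward direction holds.

[⇐] This fails: take k = 0. Then 0³ = 0 ≡ 0 (mod 3), yet 0 ≡ 0 (mod 12), not 9.

[⇒] Suppose k ≡ 9 (mod 12). Then k³ ≡ 9³ = 729 (mod 12), and since 3 ∣ 12, also k³ ≡ 0 (mod 3).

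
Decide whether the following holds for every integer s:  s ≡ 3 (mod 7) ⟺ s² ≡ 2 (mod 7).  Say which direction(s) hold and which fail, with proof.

(⇒) holds; (⇐) fails.

(⟹) Suppose s ≡ 3 (mod 7). Write s = 7j + 3. Then (7j + 3)² = 49j² + 42j + 9 = 7(7j² + 6j + 1) + 2, so s² ≡ 2 (mod 7).

(⟸) This fails: take s = 4. Then 4² = 16 ≡ 2 (mod 7), yet 4 ≡ 4 (mod 7), not 3.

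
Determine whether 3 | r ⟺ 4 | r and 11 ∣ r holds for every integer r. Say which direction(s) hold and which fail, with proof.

(⟹) This fails: take r = 3. Certainly 3 ∣ 3, but 4 ∤ 3.

(⟸) This fails: take r = 44. Both 4 ∣ 44 and 11 ∣ 44, yet 44 is not a multiple of 3 (since 44 = 14·3 + 2), so 3 ∤ 44.

Neither implication holds.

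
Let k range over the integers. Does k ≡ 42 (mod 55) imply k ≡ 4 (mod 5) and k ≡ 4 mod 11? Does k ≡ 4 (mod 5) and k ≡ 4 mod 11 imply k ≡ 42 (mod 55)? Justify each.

Both directions fail.

[⇒] This fails: k = 42 gives 42 ≡ 42 (mod 55) but 42 ≡ 2 (mod 5), so the conjunction on the right does not hold.

[⇐] This fails: k = 4 satisfies both congruences on the right (4 ≡ 4 mod 5 and 4 ≡ 4 mod 11) yet 4 ≡ 4 (mod 55), not 42.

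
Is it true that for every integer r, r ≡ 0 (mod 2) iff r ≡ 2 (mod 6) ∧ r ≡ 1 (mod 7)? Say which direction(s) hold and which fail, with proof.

The forward direction fails; the converse holds.

Forward direction. This fails: r = 0 gives 0 ≡ 0 (mod 2) but 0 ≡ 0 (mod 6), so the conjunction on the right does not hold.

Converse. If r ≡ 2 (mod 6) and r ≡ 1 (mod 7), then by the Chinese remainder theorem r ≡ 8 (mod 42). Since 8 ≡ 0 (mod 2) and 2 ∣ 42, we get r ≡ 0 (mod 2).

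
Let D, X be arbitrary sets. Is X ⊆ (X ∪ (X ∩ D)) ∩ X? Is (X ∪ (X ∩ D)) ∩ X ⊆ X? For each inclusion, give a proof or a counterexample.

(⊆) Let x ∈ X. Then either x ∈ X and x ∉ D; or x ∈ D ∩ X. In each case x ∈ (X ∪ (X ∩ D)) ∩ X, so X ⊆ (X ∪ (X ∩ D)) ∩ X.

(⊇) Let x ∈ (X ∪ (X ∩ D)) ∩ X. Then either x ∈ X and x ∉ D; or x ∈ D ∩ X. In each case x ∈ X, so (X ∪ (X ∩ D)) ∩ X ⊆ X.

The two sets are equal.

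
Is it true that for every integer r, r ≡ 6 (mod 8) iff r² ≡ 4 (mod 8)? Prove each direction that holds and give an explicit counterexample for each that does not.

(⟸) This fails: take r = 2. Then 2² = 4 ≡ 4 (mod 8), yet 2 ≡ 2 (mod 8), not 6.

(⟹) Suppose r ≡ 6 (mod 8). Write r = 8j + 6. Then (8j + 6)² = 64j² + 96j + 36 = 8(8j² + 12j + 4) + 4, so r² ≡ 4 (mod 8).

(⇒) holds; (⇐) fails.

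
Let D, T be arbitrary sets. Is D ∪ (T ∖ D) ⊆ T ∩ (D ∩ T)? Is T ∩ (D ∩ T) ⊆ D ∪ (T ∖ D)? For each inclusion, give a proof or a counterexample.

Only the reverse inclusion holds.

(⊆) This inclusion fails. Take D = {1}, T = ∅; then 1 ∈ D ∪ (T ∖ D) but 1 ∉ T ∩ (D ∩ T).

(⊇) Let x ∈ T ∩ (D ∩ T). Then x ∈ D ∩ T, from which x ∈ D ∪ (T ∖ D).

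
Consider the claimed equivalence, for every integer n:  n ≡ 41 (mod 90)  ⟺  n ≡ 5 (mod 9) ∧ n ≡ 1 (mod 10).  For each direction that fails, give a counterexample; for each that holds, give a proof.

(⇒) Suppose n ≡ 41 (mod 90); write n = 90j + 41. Since 9 ∣ 90, reducing mod 9 gives n ≡ 41 ≡ 5 (mod 9); since 10 ∣ 90, reducing mod 10 gives n ≡ 41 ≡ 1 (mod 10).

(⇐) Conversely, if n ≡ 5 (mod 9) and n ≡ 1 (mod 10), then by the Chinese remainder theorem n ≡ 41 (mod 90). This is exactly n ≡ 41 (mod 90).

Equivalent; both directions hold.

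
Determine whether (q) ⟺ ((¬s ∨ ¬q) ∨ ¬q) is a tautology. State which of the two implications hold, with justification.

Neither implication holds.

[⇒] This fails. Under s = T, q = T, the left side is true but the right side is false.

[⇐] This fails. Under s = F, q = F, the left side is false but the right side is true.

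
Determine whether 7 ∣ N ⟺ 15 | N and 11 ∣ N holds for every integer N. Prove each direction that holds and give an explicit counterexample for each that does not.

(⟹) This fails: take N = 7. Certainly 7 ∣ 7, but 15 ∤ 7.

(⟸) This fails: take N = 165. Both 15 ∣ 165 and 11 ∣ 165, yet 165 is not a multiple of 7 (since 165 = 23·7 + 4), so 7 ∤ 165.

Neither implication holds.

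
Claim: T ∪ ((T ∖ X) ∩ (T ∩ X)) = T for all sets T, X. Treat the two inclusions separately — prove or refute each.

Reverse inclusion. Let x ∈ T. Then either x ∈ T and x ∉ X; or x ∈ T ∩ X. In each case x ∈ T ∪ ((T ∖ X) ∩ (T ∩ X)), so T ⊆ T ∪ ((T ∖ X) ∩ (T ∩ X)).

Forward inclusion. Let x ∈ T ∪ ((T ∖ X) ∩ (T ∩ X)). Then either x ∈ T and x ∉ X; or x ∈ T ∩ X. In each case x ∈ T, so T ∪ ((T ∖ X) ∩ (T ∩ X)) ⊆ T.

Both inclusions hold.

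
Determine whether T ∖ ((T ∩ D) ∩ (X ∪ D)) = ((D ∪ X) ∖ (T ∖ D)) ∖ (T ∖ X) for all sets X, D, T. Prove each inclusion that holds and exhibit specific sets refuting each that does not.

(⊆) fails and (⊇) fails.

Forward inclusion. This inclusion fails. Take X = ∅, D = ∅, T = {1}; then 1 ∈ T ∖ ((T ∩ D) ∩ (X ∪ D)) but 1 ∉ ((D ∪ X) ∖ (T ∖ D)) ∖ (T ∖ X).

Reverse inclusion. This inclusion fails. Take X = {1}, D = ∅, T = ∅; then 1 ∈ ((D ∪ X) ∖ (T ∖ D)) ∖ (T ∖ X) but 1 ∉ T ∖ ((T ∩ D) ∩ (X ∪ D)).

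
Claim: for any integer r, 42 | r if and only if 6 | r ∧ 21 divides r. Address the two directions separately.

Equivalent; both directions hold.

Forward direction. If 42 ∣ r, write r = 42q. Since 42 = 7·6, r = 6·(7q), so 6 ∣ r; and since 42 = 2·21, r = 21·(2q), so 21 ∣ r.

Converse. Suppose 6 ∣ r and 21 ∣ r. Any common multiple of 6 and 21 is a multiple of their lcm; here lcm(6, 21) = 6·21/gcd(6, 21) = 126/3 = 42, so 42 ∣ r.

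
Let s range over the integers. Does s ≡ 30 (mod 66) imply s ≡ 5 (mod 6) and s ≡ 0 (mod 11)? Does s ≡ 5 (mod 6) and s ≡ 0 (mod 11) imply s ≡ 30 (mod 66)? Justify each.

Neither implication holds.

[⇒] This fails: s = 30 gives 30 ≡ 30 (mod 66) but 30 ≡ 0 (mod 6), so the conjunction on the right does not hold.

[⇐] This fails: s = 11 satisfies both congruences on the right (11 ≡ 5 mod 6 and 11 ≡ 0 mod 11) yet 11 ≡ 11 (mod 66), not 30.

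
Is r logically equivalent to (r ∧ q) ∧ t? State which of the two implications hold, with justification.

[⇐] Assume the antecedent. If t is true, the antecedent forces (t = T, q = T, r = T), and r holds there. If t is false, the antecedent cannot hold. Either way r holds.

[⇒] This fails. Under t = F, q = F, r = T, the left side is true but the right side is false.

The forward direction fails; the converse holds.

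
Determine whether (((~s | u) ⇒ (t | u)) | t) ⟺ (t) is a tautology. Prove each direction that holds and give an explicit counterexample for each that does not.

Only the converse holds.

(⇐) Assume the antecedent. If s is true, ((~s | u) ⇒ (t | u)) | t reduces to true regardless of the other variables. If s is false, the antecedent forces (s = F, u = F, t = T) or (s = F, u = T, t = T), and ((~s | u) ⇒ (t | u)) | t holds there. Either way ((~s | u) ⇒ (t | u)) | t holds.

(⇒) This fails. Under s = T, u = F, t = F, the left side is true but the right side is false.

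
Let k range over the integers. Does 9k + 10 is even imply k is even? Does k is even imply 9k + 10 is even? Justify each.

The biconditional holds.

Forward direction. Suppose 9k + 10 is even. Since 9 is odd, 9k and k have the same parity, so 9k + 10 ≡ k + 10 (mod 2). As 10 is even, 9k + 10 is even exactly when k is even. Thus k is even.

Converse. Suppose k is even; write k = 2j. Then 9k + 10 = 9·(2j) + 10 = 2·9j + 10, which is even.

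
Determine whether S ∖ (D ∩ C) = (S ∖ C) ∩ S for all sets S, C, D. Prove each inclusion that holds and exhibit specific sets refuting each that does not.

Reverse inclusion. Let x ∈ (S ∖ C) ∩ S. Then either x ∈ S and x ∉ C, D; or x ∈ S ∩ D and x ∉ C. In each case x ∈ S ∖ (D ∩ C), so (S ∖ C) ∩ S ⊆ S ∖ (D ∩ C).

Forward inclusion. This inclusion fails. Take S = {1}, C = {1}, D = ∅; then 1 ∈ S ∖ (D ∩ C) but 1 ∉ (S ∖ C) ∩ S.

The sets are not equal: only the reverse inclusion holds.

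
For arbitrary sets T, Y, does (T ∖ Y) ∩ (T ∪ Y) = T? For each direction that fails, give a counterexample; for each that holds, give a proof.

(⊆) holds; (⊇) fails.

(⊆) Let x ∈ (T ∖ Y) ∩ (T ∪ Y). Then x ∈ T and x ∉ Y, from which x ∈ T.

(⊇) This inclusion fails. Take T = {1}, Y = {1}; then 1 ∈ T but 1 ∉ (T ∖ Y) ∩ (T ∪ Y).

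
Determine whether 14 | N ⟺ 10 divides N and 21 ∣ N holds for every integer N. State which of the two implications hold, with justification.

The forward direction fails; the converse holds.

[⇐] Suppose 10 ∣ N and 21 ∣ N. Any common multiple of 10 and 21 is a multiple of their lcm; here gcd(10, 21) = 1, so lcm(10, 21) = 10·21 = 210, so 210 ∣ N. Since 14 ∣ 210, it follows that 14 ∣ N.

[⇒] This fails: take N = 14. Certainly 14 ∣ 14, but 10 ∤ 14.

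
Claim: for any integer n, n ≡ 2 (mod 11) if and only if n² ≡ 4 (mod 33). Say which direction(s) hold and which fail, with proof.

Neither direction holds.

(⇒) This fails: take n = 24. Then 24 ≡ 2 (mod 11), but 24² = 576 ≡ 15 (mod 33), not 4.

(⇐) This fails: take n = 20. Then 20² = 400 ≡ 4 (mod 33), yet 20 ≡ 9 (mod 11), not 2.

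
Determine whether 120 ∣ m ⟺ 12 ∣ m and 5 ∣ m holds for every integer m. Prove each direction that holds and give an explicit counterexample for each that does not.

Only the forward direction holds.

(⟹) If 120 ∣ m, write m = 120q. Since 120 = 10·12, m = 12·(10q), so 12 ∣ m; and since 120 = 24·5, m = 5·(24q), so 5 ∣ m.

(⟸) This fails: take m = 60. Both 12 ∣ 60 and 5 ∣ 60, yet 60 is not a multiple of 120 (since 60 = 0·120 + 60), so 120 ∤ 60.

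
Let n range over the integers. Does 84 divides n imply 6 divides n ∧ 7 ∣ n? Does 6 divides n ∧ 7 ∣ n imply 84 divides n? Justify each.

(⇒) If 84 ∣ n, write n = 84q. Since 84 = 14·6, n = 6·(14q), so 6 ∣ n; and since 84 = 12·7, n = 7·(12q), so 7 ∣ n.

(⇐) This fails: take n = 42. Both 6 ∣ 42 and 7 ∣ 42, yet 42 is not a multiple of 84 (since 42 = 0·84 + 42), so 84 ∤ 42.

(⇒) holds; (⇐) fails.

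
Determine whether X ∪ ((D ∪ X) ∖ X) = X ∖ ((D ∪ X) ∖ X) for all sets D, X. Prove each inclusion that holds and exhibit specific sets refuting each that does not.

Only the reverse inclusion holds.

Forward inclusion. This inclusion fails. Take D = {1}, X = ∅; then 1 ∈ X ∪ ((D ∪ X) ∖ X) but 1 ∉ X ∖ ((D ∪ X) ∖ X).

Reverse inclusion. Let x ∈ X ∖ ((D ∪ X) ∖ X). Then either x ∈ X and x ∉ D; or x ∈ D ∩ X. In each case x ∈ X ∪ ((D ∪ X) ∖ X), so X ∖ ((D ∪ X) ∖ X) ⊆ X ∪ ((D ∪ X) ∖ X).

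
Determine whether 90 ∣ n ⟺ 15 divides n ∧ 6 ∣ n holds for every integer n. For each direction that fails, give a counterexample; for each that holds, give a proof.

Only the forward implication holds.

(⇒) If 90 ∣ n, write n = 90q. Since 90 = 6·15, n = 15·(6q), so 15 ∣ n; and since 90 = 15·6, n = 6·(15q), so 6 ∣ n.

(⇐) This fails: take n = 30. Both 15 ∣ 30 and 6 ∣ 30, yet 30 is not a multiple of 90 (since 30 = 0·90 + 30), so 90 ∤ 30.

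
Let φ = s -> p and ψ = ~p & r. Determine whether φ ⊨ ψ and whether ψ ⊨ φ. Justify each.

Neither direction holds.

(⟹) This fails. Under r = F, p = F, s = F, the left side is true but the right side is false.

(⟸) This fails. Under r = T, p = F, s = T, the left side is false but the right side is true.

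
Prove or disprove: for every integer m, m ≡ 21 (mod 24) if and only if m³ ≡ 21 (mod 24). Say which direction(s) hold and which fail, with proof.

[⇐] Suppose m³ ≡ 21 (mod 24). The only residue r in {0, …, 23} with r³ ≡ 21 (mod 24) is r = 21, so m ≡ 21 (mod 24).

[⇒] Suppose m ≡ 21 (mod 24). Write m = 24j + 21. Then (24j + 21)³ = 13824j³ + 36288j² + 31752j + 9261 = 24(576j³ + 1512j² + 1323j + 385) + 21, so m³ ≡ 21 (mod 24).

Equivalent; both directions hold.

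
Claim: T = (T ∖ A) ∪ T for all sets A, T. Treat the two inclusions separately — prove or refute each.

(⟹) Let x ∈ T. Then either x ∈ T and x ∉ A; or x ∈ A ∩ T. In each case x ∈ (T ∖ A) ∪ T, so T ⊆ (T ∖ A) ∪ T.

(⟸) Let x ∈ (T ∖ A) ∪ T. Then either x ∈ T and x ∉ A; or x ∈ A ∩ T. In each case x ∈ T, so (T ∖ A) ∪ T ⊆ T.

Both inclusions hold; the sets are equal.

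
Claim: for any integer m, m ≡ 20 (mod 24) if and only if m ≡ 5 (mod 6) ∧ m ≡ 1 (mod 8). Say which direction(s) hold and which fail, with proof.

[⇒] This fails: m = 20 gives 20 ≡ 20 (mod 24) but 20 ≡ 2 (mod 6), so the conjunction on the right does not hold.

[⇐] This fails: m = 17 satisfies both congruences on the right (17 ≡ 5 mod 6 and 17 ≡ 1 mod 8) yet 17 ≡ 17 (mod 24), not 20.

Both directions fail.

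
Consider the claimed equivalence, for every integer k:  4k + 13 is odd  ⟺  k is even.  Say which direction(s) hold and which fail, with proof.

The forward direction fails; the converse holds.

(⇒) This fails: take k = 5. Then 4k + 13 = 33, which is odd, yet k = 5 is odd, not even.

(⇐) Suppose k is even. Since 4 is even, 4k is even for every k, so 4k + 13 has the same parity as 13, which is odd. Hence 4k + 13 is odd.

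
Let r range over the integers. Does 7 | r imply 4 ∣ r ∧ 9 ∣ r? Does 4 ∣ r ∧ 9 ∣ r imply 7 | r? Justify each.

Both directions fail.

Forward direction. This fails: take r = 7. Certainly 7 ∣ 7, but 4 ∤ 7.

Converse. This fails: take r = 36. Both 4 ∣ 36 and 9 ∣ 36, yet 36 is not a multiple of 7 (since 36 = 5·7 + 1), so 7 ∤ 36.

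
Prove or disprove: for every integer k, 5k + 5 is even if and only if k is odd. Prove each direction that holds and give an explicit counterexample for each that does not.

Forward direction. Suppose 5k + 5 is even. Since 5 is odd, 5k and k have the same parity, so 5k + 5 ≡ k + 5 (mod 2). As 5 is odd, 5k + 5 is even exactly when k is odd. Thus k is odd.

Converse. Suppose k is odd; write k = 2j + 1. Then 5k + 5 = 5·(2j + 1) + 5 = 2·5j + 10, which is even.

Both directions hold; the statement is true.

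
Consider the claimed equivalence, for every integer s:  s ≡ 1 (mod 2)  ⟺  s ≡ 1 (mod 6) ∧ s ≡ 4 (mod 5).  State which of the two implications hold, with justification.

Not equivalent: only (⇐) holds.

Forward direction. This fails: s = 1 gives 1 ≡ 1 (mod 2) but 1 ≡ 1 (mod 5), so the conjunction on the right does not hold.

Converse. If s ≡ 1 (mod 6) and s ≡ 4 (mod 5), then by the Chinese remainder theorem s ≡ 19 (mod 30). Since 19 ≡ 1 (mod 2) and 2 ∣ 30, we get s ≡ 1 (mod 2).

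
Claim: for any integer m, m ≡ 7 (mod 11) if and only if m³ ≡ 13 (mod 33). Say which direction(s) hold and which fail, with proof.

Forward direction. This fails: take m = 18. Then 18 ≡ 7 (mod 11), but 18³ = 5832 ≡ 24 (mod 33), not 13.

Converse. The residues r modulo 33 with r³ ≡ 13 (mod 33) are exactly {7}, and each is ≡ 7 (mod 11).

Only the converse holds.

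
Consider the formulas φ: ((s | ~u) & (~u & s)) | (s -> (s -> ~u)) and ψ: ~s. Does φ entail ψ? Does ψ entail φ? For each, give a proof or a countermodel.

(⇒) fails; (⇐) holds.

(←) Assume the antecedent. If u is true, the antecedent forces (u = T, s = F), and the consequent holds there. If u is false, the consequent reduces to true regardless of the other variables. Either way the consequent holds.

(→) This fails. Under u = F, s = T, the left side is true but the right side is false.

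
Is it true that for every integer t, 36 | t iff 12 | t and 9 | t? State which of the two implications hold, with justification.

(⇐) Suppose 12 ∣ t and 9 ∣ t. Any common multiple of 12 and 9 is a multiple of their lcm; here lcm(12, 9) = 12·9/gcd(12, 9) = 108/3 = 36, so 36 ∣ t.

(⇒) If 36 ∣ t, write t = 36q. Since 36 = 3·12, t = 12·(3q), so 12 ∣ t; and since 36 = 4·9, t = 9·(4q), so 9 ∣ t.

Both directions hold; the statement is true.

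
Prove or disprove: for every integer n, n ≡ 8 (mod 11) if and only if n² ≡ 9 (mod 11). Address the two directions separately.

(⇐) This fails: take n = 3. Then 3² = 9 ≡ 9 (mod 11), yet 3 ≡ 3 (mod 11), not 8.

(⇒) Suppose n ≡ 8 (mod 11). Write n = 11j + 8. Then (11j + 8)² = 121j² + 176j + 64 = 11(11j² + 16j + 5) + 9, so n² ≡ 9 (mod 11).

Only the forward direction holds.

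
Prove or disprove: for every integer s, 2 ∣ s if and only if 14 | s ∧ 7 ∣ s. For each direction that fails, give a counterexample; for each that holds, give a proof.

Only the reverse direction holds.

(→) This fails: take s = 2. Certainly 2 ∣ 2, but 14 ∤ 2.

(←) Suppose 14 ∣ s and 7 ∣ s. Any common multiple of 14 and 7 is a multiple of their lcm; here lcm(14, 7) = 14·7/gcd(14, 7) = 98/7 = 14, so 14 ∣ s. Since 2 ∣ 14, it follows that 2 ∣ s.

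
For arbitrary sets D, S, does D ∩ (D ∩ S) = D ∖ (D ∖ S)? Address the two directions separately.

Both inclusions hold; the sets are equal.

(⊆) Let x ∈ D ∩ (D ∩ S). Then x ∈ D ∩ S, from which x ∈ D ∖ (D ∖ S).

(⊇) Let x ∈ D ∖ (D ∖ S). Then x ∈ D ∩ S, from which x ∈ D ∩ (D ∩ S).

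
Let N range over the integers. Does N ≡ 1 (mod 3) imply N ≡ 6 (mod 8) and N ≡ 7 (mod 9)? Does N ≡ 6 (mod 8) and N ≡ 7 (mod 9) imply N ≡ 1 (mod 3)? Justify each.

Only the reverse direction holds.

(⇐) If N ≡ 6 (mod 8) and N ≡ 7 (mod 9), then by the Chinese remainder theorem N ≡ 70 (mod 72). Since 70 ≡ 1 (mod 3) and 3 ∣ 72, we get N ≡ 1 (mod 3).

(⇒) This fails: N = 1 gives 1 ≡ 1 (mod 3) but 1 ≡ 1 (mod 8), so the conjunction on the right does not hold.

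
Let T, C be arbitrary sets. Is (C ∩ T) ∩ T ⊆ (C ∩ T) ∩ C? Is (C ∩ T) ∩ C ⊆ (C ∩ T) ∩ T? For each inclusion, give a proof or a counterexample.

Reverse inclusion. Let x ∈ (C ∩ T) ∩ C. Then x ∈ T ∩ C, from which x ∈ (C ∩ T) ∩ T.

Forward inclusion. Let x ∈ (C ∩ T) ∩ T. Then x ∈ T ∩ C, from which x ∈ (C ∩ T) ∩ C.

Both inclusions hold.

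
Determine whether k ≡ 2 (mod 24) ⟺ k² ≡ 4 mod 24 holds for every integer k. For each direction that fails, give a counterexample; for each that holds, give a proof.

Only the forward direction holds.

Forward direction. Suppose k ≡ 2 (mod 24). Write k = 24j + 2. Then (24j + 2)² = 576j² + 96j + 4 = 24(24j² + 4j) + 4, so k² ≡ 4 (mod 24).

Converse. This fails: take k = 10. Then 10² = 100 ≡ 4 (mod 24), yet 10 ≡ 10 (mod 24), not 2.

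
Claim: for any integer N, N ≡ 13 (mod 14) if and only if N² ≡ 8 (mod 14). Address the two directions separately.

Neither implication holds.

(→) This fails: take N = 13. Then 13 ≡ 13 (mod 14), but 13² = 169 ≡ 1 (mod 14), not 8.

(←) This fails: take N = 6. Then 6² = 36 ≡ 8 (mod 14), yet 6 ≡ 6 (mod 14), not 13.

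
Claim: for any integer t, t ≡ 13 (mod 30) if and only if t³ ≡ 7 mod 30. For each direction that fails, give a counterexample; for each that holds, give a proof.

Both implications hold.

[⇐] Suppose t³ ≡ 7 (mod 30). The only residue r in {0, …, 29} with r³ ≡ 7 (mod 30) is r = 13, so t ≡ 13 (mod 30).

[⇒] Suppose t ≡ 13 (mod 30). Write t = 30j + 13. Then (30j + 13)³ = 27000j³ + 35100j² + 15210j + 2197 = 30(900j³ + 1170j² + 507j + 73) + 7, so t³ ≡ 7 (mod 30).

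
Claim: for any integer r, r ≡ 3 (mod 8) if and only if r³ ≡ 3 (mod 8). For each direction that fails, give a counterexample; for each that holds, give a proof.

(←) Suppose r³ ≡ 3 (mod 8). The only residue r in {0, …, 7} with r³ ≡ 3 (mod 8) is r = 3, so r ≡ 3 (mod 8).

(→) Suppose r ≡ 3 (mod 8). Write r = 8j + 3. Then (8j + 3)³ = 512j³ + 576j² + 216j + 27 = 8(64j³ + 72j² + 27j + 3) + 3, so r³ ≡ 3 (mod 8).

Both directions hold; the statement is true.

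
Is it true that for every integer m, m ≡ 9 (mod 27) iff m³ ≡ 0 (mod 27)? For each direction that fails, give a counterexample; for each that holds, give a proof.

Only the forward direction holds.

(⇒) Suppose m ≡ 9 (mod 27). Write m = 27j + 9. Then (27j + 9)³ = 19683j³ + 19683j² + 6561j + 729 = 27(729j³ + 729j² + 243j + 27) + 0, so m³ ≡ 0 (mod 27).

(⇐) This fails: take m = 0. Then 0³ = 0 ≡ 0 (mod 27), yet 0 ≡ 0 (mod 27), not 9.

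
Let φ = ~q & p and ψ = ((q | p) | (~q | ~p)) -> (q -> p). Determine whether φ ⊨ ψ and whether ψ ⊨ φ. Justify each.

The forward direction holds; the converse fails.

Converse. This fails. Under p = F, q = F, the left side is false but the right side is true.

Forward direction. Assume the antecedent. If p is true, the consequent reduces to true regardless of the other variables. If p is false, the antecedent cannot hold. Either way the consequent holds.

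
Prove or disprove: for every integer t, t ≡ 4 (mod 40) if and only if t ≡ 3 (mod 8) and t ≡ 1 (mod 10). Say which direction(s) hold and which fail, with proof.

(⟹) This fails: t = 4 gives 4 ≡ 4 (mod 40) but 4 ≡ 4 (mod 8), so the conjunction on the right does not hold.

(⟸) This fails: t = 11 satisfies both congruences on the right (11 ≡ 3 mod 8 and 11 ≡ 1 mod 10) yet 11 ≡ 11 (mod 40), not 4.

Neither direction holds.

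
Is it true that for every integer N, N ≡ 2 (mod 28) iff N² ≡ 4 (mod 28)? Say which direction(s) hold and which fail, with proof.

[⇒] Suppose N ≡ 2 (mod 28). Write N = 28j + 2. Then (28j + 2)² = 784j² + 112j + 4 = 28(28j² + 4j) + 4, so N² ≡ 4 (mod 28).

[⇐] This fails: take N = 12. Then 12² = 144 ≡ 4 (mod 28), yet 12 ≡ 12 (mod 28), not 2.

Only the forward direction holds.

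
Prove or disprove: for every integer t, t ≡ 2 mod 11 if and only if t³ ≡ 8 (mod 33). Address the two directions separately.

The forward direction fails; the converse holds.

Forward direction. This fails: take t = 13. Then 13 ≡ 2 (mod 11), but 13³ = 2197 ≡ 19 (mod 33), not 8.

Converse. The residues r modulo 33 with r³ ≡ 8 (mod 33) are exactly {2}, and each is ≡ 2 (mod 11).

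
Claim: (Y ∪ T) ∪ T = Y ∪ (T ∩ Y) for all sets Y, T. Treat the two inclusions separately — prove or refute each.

Only the reverse inclusion holds.

Reverse inclusion. Let x ∈ Y ∪ (T ∩ Y). Then either x ∈ Y and x ∉ T; or x ∈ Y ∩ T. In each case x ∈ (Y ∪ T) ∪ T, so Y ∪ (T ∩ Y) ⊆ (Y ∪ T) ∪ T.

Forward inclusion. This inclusion fails. Take Y = ∅, T = {1}; then 1 ∈ (Y ∪ T) ∪ T but 1 ∉ Y ∪ (T ∩ Y).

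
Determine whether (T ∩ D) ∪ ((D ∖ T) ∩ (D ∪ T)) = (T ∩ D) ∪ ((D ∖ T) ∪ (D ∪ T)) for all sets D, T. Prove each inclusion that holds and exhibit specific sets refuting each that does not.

(⊆) Let x ∈ (T ∩ D) ∪ ((D ∖ T) ∩ (D ∪ T)). Then either x ∈ D and x ∉ T; or x ∈ D ∩ T. In each case x ∈ (T ∩ D) ∪ ((D ∖ T) ∪ (D ∪ T)), so (T ∩ D) ∪ ((D ∖ T) ∩ (D ∪ T)) ⊆ (T ∩ D) ∪ ((D ∖ T) ∪ (D ∪ T)).

(⊇) This inclusion fails. Take D = ∅, T = {1}; then 1 ∈ (T ∩ D) ∪ ((D ∖ T) ∪ (D ∪ T)) but 1 ∉ (T ∩ D) ∪ ((D ∖ T) ∩ (D ∪ T)).

(⊆) holds; (⊇) fails.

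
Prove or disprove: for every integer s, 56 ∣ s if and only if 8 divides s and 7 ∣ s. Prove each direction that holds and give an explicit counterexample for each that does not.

[⇒] If 56 ∣ s, write s = 56q. Since 56 = 7·8, s = 8·(7q), so 8 ∣ s; and since 56 = 8·7, s = 7·(8q), so 7 ∣ s.

[⇐] Suppose 8 ∣ s and 7 ∣ s. Any common multiple of 8 and 7 is a multiple of their lcm; here gcd(8, 7) = 1, so lcm(8, 7) = 8·7 = 56, so 56 ∣ s.

The biconditional holds.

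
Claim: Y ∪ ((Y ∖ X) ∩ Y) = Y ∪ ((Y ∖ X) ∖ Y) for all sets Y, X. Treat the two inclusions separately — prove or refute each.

(⊆) Let x ∈ Y ∪ ((Y ∖ X) ∩ Y). Then either x ∈ Y and x ∉ X; or x ∈ Y ∩ X. In each case x ∈ Y ∪ ((Y ∖ X) ∖ Y), so Y ∪ ((Y ∖ X) ∩ Y) ⊆ Y ∪ ((Y ∖ X) ∖ Y).

(⊇) Let x ∈ Y ∪ ((Y ∖ X) ∖ Y). Then either x ∈ Y and x ∉ X; or x ∈ Y ∩ X. In each case x ∈ Y ∪ ((Y ∖ X) ∩ Y), so Y ∪ ((Y ∖ X) ∖ Y) ⊆ Y ∪ ((Y ∖ X) ∩ Y).

Both inclusions hold.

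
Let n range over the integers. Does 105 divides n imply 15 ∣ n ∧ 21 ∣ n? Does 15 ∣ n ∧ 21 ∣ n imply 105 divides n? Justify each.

(⇒) If 105 ∣ n, write n = 105q. Since 105 = 7·15, n = 15·(7q), so 15 ∣ n; and since 105 = 5·21, n = 21·(5q), so 21 ∣ n.

(⇐) Suppose 15 ∣ n and 21 ∣ n. Any common multiple of 15 and 21 is a multiple of their lcm; here lcm(15, 21) = 15·21/gcd(15, 21) = 315/3 = 105, so 105 ∣ n.

Equivalent; both directions hold.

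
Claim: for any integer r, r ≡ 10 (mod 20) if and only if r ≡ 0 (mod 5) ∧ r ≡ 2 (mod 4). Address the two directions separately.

Equivalent; both directions hold.

(⇐) If r ≡ 0 (mod 5) and r ≡ 2 (mod 4), then by the Chinese remainder theorem r ≡ 10 (mod 20). This is exactly r ≡ 10 (mod 20).

(⇒) Suppose r ≡ 10 (mod 20); write r = 20j + 10. Since 5 ∣ 20, reducing mod 5 gives r ≡ 10 ≡ 0 (mod 5); since 4 ∣ 20, reducing mod 4 gives r ≡ 10 ≡ 2 (mod 4).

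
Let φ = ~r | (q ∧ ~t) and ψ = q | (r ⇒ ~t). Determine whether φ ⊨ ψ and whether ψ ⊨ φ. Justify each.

(→) Assume the antecedent. If r is true, the antecedent forces (r = T, t = F, q = T), and q | (r ⇒ ~t) holds there. If r is false, q | (r ⇒ ~t) reduces to true regardless of the other variables. Either way q | (r ⇒ ~t) holds.

(←) This fails. Under r = T, t = F, q = F, the left side is false but the right side is true.

Only the forward direction holds.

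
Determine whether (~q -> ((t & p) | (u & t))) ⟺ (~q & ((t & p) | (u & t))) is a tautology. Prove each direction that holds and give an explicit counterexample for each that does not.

The forward direction fails; the converse holds.

(⟹) This fails. Under t = F, q = T, p = F, u = F, the left side is true but the right side is false.

(⟸) Assume the antecedent. If p is true, the antecedent forces (t = T, q = F, p = T, u = F) or (t = T, q = F, p = T, u = T), and ~q -> ((t & p) | (u & t)) holds there. If p is false, the antecedent forces (t = T, q = F, p = F, u = T), and ~q -> ((t & p) | (u & t)) holds there. Either way ~q -> ((t & p) | (u & t)) holds.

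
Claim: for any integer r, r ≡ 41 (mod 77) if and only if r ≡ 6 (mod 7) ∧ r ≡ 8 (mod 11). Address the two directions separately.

(⟹) Suppose r ≡ 41 (mod 77); write r = 77j + 41. Since 7 ∣ 77, reducing mod 7 gives r ≡ 41 ≡ 6 (mod 7); since 11 ∣ 77, reducing mod 11 gives r ≡ 41 ≡ 8 (mod 11).

(⟸) Conversely, if r ≡ 6 (mod 7) and r ≡ 8 (mod 11), then by the Chinese remainder theorem r ≡ 41 (mod 77). This is exactly r ≡ 41 (mod 77).

The biconditional holds.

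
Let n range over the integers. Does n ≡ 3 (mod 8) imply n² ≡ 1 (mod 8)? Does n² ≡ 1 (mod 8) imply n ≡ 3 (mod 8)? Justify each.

(⟹) Suppose n ≡ 3 (mod 8). Write n = 8j + 3. Then (8j + 3)² = 64j² + 48j + 9 = 8(8j² + 6j + 1) + 1, so n² ≡ 1 (mod 8).

(⟸) This fails: take n = 1. Then 1² = 1 ≡ 1 (mod 8), yet 1 ≡ 1 (mod 8), not 3.

Not equivalent: only (⇒) holds.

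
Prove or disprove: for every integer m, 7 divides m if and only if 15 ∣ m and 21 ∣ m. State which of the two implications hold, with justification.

The forward direction fails; the converse holds.

(→) This fails: take m = 7. Certainly 7 ∣ 7, but 15 ∤ 7.

(←) Suppose 15 ∣ m and 21 ∣ m. Any common multiple of 15 and 21 is a multiple of their lcm; here lcm(15, 21) = 15·21/gcd(15, 21) = 315/3 = 105, so 105 ∣ m. Since 7 ∣ 105, it follows that 7 ∣ m.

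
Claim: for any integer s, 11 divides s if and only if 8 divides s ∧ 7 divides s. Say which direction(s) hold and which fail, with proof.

Neither implication holds.

(→) This fails: take s = 11. Certainly 11 ∣ 11, but 8 ∤ 11.

(←) This fails: take s = 56. Both 8 ∣ 56 and 7 ∣ 56, yet 56 is not a multiple of 11 (since 56 = 5·11 + 1), so 11 ∤ 56.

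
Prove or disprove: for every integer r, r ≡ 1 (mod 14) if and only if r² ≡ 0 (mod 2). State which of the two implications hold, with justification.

Forward direction. This fails: take r = 1. Then 1 ≡ 1 (mod 14), but 1² = 1 ≡ 1 (mod 2), not 0.

Converse. This fails: take r = 0. Then 0² = 0 ≡ 0 (mod 2), yet 0 ≡ 0 (mod 14), not 1.

(⇒) fails and (⇐) fails.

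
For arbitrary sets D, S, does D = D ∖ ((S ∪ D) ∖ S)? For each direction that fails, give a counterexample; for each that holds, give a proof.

Reverse inclusion. Let x ∈ D ∖ ((S ∪ D) ∖ S). Then x ∈ D ∩ S, from which x ∈ D.

Forward inclusion. This inclusion fails. Take D = {1}, S = ∅; then 1 ∈ D but 1 ∉ D ∖ ((S ∪ D) ∖ S).

Only the reverse inclusion holds.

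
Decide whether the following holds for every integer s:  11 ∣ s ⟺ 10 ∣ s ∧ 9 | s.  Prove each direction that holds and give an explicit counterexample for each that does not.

(⟹) This fails: take s = 11. Certainly 11 ∣ 11, but 10 ∤ 11.

(⟸) This fails: take s = 90. Both 10 ∣ 90 and 9 ∣ 90, yet 90 is not a multiple of 11 (since 90 = 8·11 + 2), so 11 ∤ 90.

(⇒) fails and (⇐) fails.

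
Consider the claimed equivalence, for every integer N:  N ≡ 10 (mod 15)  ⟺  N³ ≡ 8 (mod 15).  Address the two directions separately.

(⇒) fails and (⇐) fails.

[⇒] This fails: take N = 10. Then 10 ≡ 10 (mod 15), but 10³ = 1000 ≡ 10 (mod 15), not 8.

[⇐] This fails: take N = 2. Then 2³ = 8 ≡ 8 (mod 15), yet 2 ≡ 2 (mod 15), not 10.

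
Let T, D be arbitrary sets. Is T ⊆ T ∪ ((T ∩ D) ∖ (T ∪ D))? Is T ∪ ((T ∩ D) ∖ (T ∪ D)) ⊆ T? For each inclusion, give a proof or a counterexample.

Both inclusions hold; the sets are equal.

(⟹) Let x ∈ T. Then either x ∈ T and x ∉ D; or x ∈ T ∩ D. In each case x ∈ T ∪ ((T ∩ D) ∖ (T ∪ D)), so T ⊆ T ∪ ((T ∩ D) ∖ (T ∪ D)).

(⟸) Let x ∈ T ∪ ((T ∩ D) ∖ (T ∪ D)). Then either x ∈ T and x ∉ D; or x ∈ T ∩ D. In each case x ∈ T, so T ∪ ((T ∩ D) ∖ (T ∪ D)) ⊆ T.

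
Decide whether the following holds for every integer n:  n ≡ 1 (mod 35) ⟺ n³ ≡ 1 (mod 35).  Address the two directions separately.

Only the forward implication holds.

[⇒] Suppose n ≡ 1 (mod 35). Write n = 35j + 1. Then (35j + 1)³ = 42875j³ + 3675j² + 105j + 1 = 35(1225j³ + 105j² + 3j) + 1, so n³ ≡ 1 (mod 35).

[⇐] This fails: take n = 11. Then 11³ = 1331 ≡ 1 (mod 35), yet 11 ≡ 11 (mod 35), not 1.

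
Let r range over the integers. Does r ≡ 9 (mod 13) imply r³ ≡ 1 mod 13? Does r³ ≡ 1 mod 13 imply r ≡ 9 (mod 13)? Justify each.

Only the forward implication holds.

(⟹) Suppose r ≡ 9 (mod 13). Write r = 13j + 9. Then (13j + 9)³ = 2197j³ + 4563j² + 3159j + 729 = 13(169j³ + 351j² + 243j + 56) + 1, so r³ ≡ 1 (mod 13).

(⟸) This fails: take r = 1. Then 1³ = 1 ≡ 1 (mod 13), yet 1 ≡ 1 (mod 13), not 9.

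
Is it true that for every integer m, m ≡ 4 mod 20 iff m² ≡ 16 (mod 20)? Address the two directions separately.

(⇒) Suppose m ≡ 4 mod 20. Write m = 20j + 4. Then (20j + 4)² = 400j² + 160j + 16 = 20(20j² + 8j) + 16, so m² ≡ 16 (mod 20).

(⇐) This fails: take m = 6. Then 6² = 36 ≡ 16 (mod 20), yet 6 ≡ 6 (mod 20), not 4.

Only the forward implication holds.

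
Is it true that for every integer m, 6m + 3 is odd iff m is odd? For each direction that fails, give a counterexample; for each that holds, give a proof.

(⇒) fails; (⇐) holds.

(→) This fails: take m = 6. Then 6m + 3 = 39, which is odd, yet m = 6 is even, not odd.

(←) Suppose m is odd. Since 6 is even, 6m is even for every m, so 6m + 3 has the same parity as 3, which is odd. Hence 6m + 3 is odd.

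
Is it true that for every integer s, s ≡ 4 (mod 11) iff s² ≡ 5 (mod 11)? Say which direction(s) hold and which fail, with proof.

(⟹) Suppose s ≡ 4 (mod 11). Write s = 11j + 4. Then (11j + 4)² = 121j² + 88j + 16 = 11(11j² + 8j + 1) + 5, so s² ≡ 5 (mod 11).

(⟸) This fails: take s = 7. Then 7² = 49 ≡ 5 (mod 11), yet 7 ≡ 7 (mod 11), not 4.

Only the forward direction holds.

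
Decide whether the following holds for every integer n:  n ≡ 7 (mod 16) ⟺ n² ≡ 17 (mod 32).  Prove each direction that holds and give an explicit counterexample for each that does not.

Not equivalent: only (⇒) holds.

(⟹) Suppose n ≡ 7 (mod 16). Working modulo 32, n ∈ {7, 23}; for each such r, r² ≡ 17 (mod 32).

(⟸) This fails: take n = 9. Then 9² = 81 ≡ 17 (mod 32), yet 9 ≡ 9 (mod 16), not 7.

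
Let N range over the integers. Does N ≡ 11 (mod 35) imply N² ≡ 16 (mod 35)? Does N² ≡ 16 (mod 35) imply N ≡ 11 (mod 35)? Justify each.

Not equivalent: only (⇒) holds.

Forward direction. Suppose N ≡ 11 (mod 35). Write N = 35j + 11. Then (35j + 11)² = 1225j² + 770j + 121 = 35(35j² + 22j + 3) + 16, so N² ≡ 16 (mod 35).

Converse. This fails: take N = 4. Then 4² = 16 ≡ 16 (mod 35), yet 4 ≡ 4 (mod 35), not 11.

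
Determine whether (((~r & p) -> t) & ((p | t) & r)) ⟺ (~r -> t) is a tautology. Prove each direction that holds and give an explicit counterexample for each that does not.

Only the forward implication holds.

(⟹) Assume the antecedent. If t is true, ~r -> t reduces to true regardless of the other variables. If t is false, the antecedent forces (t = F, r = T, p = T), and ~r -> t holds there. Either way ~r -> t holds.

(⟸) This fails. Under t = T, r = F, p = F, the left side is false but the right side is true.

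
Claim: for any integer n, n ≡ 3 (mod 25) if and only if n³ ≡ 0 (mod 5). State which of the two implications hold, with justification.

(→) This fails: take n = 3. Then 3 ≡ 3 (mod 25), but 3³ = 27 ≡ 2 (mod 5), not 0.

(←) This fails: take n = 0. Then 0³ = 0 ≡ 0 (mod 5), yet 0 ≡ 0 (mod 25), not 3.

Neither direction holds.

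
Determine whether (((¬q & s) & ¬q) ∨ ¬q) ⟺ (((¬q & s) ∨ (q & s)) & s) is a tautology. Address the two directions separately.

(→) This fails. Under s = F, q = F, the left side is true but the right side is false.

(←) This fails. Under s = T, q = T, the left side is false but the right side is true.

Neither implication holds.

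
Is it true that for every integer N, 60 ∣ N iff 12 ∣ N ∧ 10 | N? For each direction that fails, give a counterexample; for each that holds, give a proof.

(→) If 60 ∣ N, write N = 60q. Since 60 = 5·12, N = 12·(5q), so 12 ∣ N; and since 60 = 6·10, N = 10·(6q), so 10 ∣ N.

(←) Suppose 12 ∣ N and 10 ∣ N. Any common multiple of 12 and 10 is a multiple of their lcm; here lcm(12, 10) = 12·10/gcd(12, 10) = 120/2 = 60, so 60 ∣ N.

The biconditional holds.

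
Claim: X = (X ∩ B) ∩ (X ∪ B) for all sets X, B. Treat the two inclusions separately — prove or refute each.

The sets are not equal: only the reverse inclusion holds.

(⊆) This inclusion fails. Take X = {1}, B = ∅; then 1 ∈ X but 1 ∉ (X ∩ B) ∩ (X ∪ B).

(⊇) Let x ∈ (X ∩ B) ∩ (X ∪ B). Then x ∈ X ∩ B, from which x ∈ X.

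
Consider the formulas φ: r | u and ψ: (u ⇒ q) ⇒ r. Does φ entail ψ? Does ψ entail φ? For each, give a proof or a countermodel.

[⇒] This fails. Under u = T, r = F, q = T, the left side is true but the right side is false.

[⇐] Assume the antecedent. If u is true, r | u reduces to true regardless of the other variables. If u is false, the antecedent forces (u = F, r = T, q = F) or (u = F, r = T, q = T), and r | u holds there. Either way r | u holds.

(⇒) fails; (⇐) holds.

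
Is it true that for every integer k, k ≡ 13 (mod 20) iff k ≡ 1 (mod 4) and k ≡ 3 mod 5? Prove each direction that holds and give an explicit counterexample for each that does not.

Both directions hold; the statement is true.

Forward direction. Suppose k ≡ 13 (mod 20); write k = 20j + 13. Since 4 ∣ 20, reducing mod 4 gives k ≡ 13 ≡ 1 (mod 4); since 5 ∣ 20, reducing mod 5 gives k ≡ 13 ≡ 3 (mod 5).

Converse. If k ≡ 1 (mod 4) and k ≡ 3 (mod 5), then by the Chinese remainder theorem k ≡ 13 (mod 20). This is exactly k ≡ 13 (mod 20).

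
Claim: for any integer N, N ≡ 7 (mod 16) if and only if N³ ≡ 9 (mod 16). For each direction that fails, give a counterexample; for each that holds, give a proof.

(⟹) This fails: take N = 7. Then 7 ≡ 7 (mod 16), but 7³ = 343 ≡ 7 (mod 16), not 9.

(⟸) This fails: take N = 9. Then 9³ = 729 ≡ 9 (mod 16), yet 9 ≡ 9 (mod 16), not 7.

(⇒) fails and (⇐) fails.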